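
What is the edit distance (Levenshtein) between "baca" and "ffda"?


Computing edit distance: "baca" -> "ffda"
DP table:
           f    f    d    a
      0    1    2    3    4
  b   1    1    2    3    4
  a   2    2    2    3    3
  c   3    3    3    3    4
  a   4    4    4    4    3
Edit distance = dp[4][4] = 3

3


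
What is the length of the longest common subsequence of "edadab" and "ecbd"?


LCS of "edadab" and "ecbd"
DP table:
           e    c    b    d
      0    0    0    0    0
  e   0    1    1    1    1
  d   0    1    1    1    2
  a   0    1    1    1    2
  d   0    1    1    1    2
  a   0    1    1    1    2
  b   0    1    1    2    2
LCS length = dp[6][4] = 2

2


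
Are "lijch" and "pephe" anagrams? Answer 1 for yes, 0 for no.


Strings: "lijch", "pephe"
Sorted first:  chijl
Sorted second: eehpp
Differ at position 0: 'c' vs 'e' => not anagrams

0


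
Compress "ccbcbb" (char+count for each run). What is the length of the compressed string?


Input: ccbcbb
Runs:
  'c' x 2 => "c2"
  'b' x 1 => "b1"
  'c' x 1 => "c1"
  'b' x 2 => "b2"
Compressed: "c2b1c1b2"
Compressed length: 8

8


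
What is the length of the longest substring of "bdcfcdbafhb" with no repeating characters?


Input: "bdcfcdbafhb"
Sliding window (track last position of each char):
  Position 0 ('b'): window [0,0] length 1 -- new best
  Position 1 ('d'): window [0,1] length 2 -- new best
  Position 2 ('c'): window [0,2] length 3 -- new best
  Position 3 ('f'): window [0,3] length 4 -- new best
  Position 4 ('c'): repeat (last at 2), move window start to 3
  Position 4 ('c'): window [3,4] length 2
  Position 5 ('d'): window [3,5] length 3
  Position 6 ('b'): window [3,6] length 4
  Position 7 ('a'): window [3,7] length 5 -- new best
  Position 8 ('f'): repeat (last at 3), move window start to 4
  Position 8 ('f'): window [4,8] length 5
  Position 9 ('h'): window [4,9] length 6 -- new best
  Position 10 ('b'): repeat (last at 6), move window start to 7
  Position 10 ('b'): window [7,10] length 4
Longest substring with no repeats: "cdbafh" with length 6

6


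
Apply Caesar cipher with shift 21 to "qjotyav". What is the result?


Caesar cipher: shift "qjotyav" by 21
  'q' (pos 16) + 21 = pos 11 = 'l'
  'j' (pos 9) + 21 = pos 4 = 'e'
  'o' (pos 14) + 21 = pos 9 = 'j'
  't' (pos 19) + 21 = pos 14 = 'o'
  'y' (pos 24) + 21 = pos 19 = 't'
  'a' (pos 0) + 21 = pos 21 = 'v'
  'v' (pos 21) + 21 = pos 16 = 'q'
Result: lejotvq

lejotvq


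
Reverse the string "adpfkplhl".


Input: adpfkplhl
Reading characters right to left:
  Position 8: 'l'
  Position 7: 'h'
  Position 6: 'l'
  Position 5: 'p'
  Position 4: 'k'
  Position 3: 'f'
  Position 2: 'p'
  Position 1: 'd'
  Position 0: 'a'
Reversed: lhlpkfpda

lhlpkfpda


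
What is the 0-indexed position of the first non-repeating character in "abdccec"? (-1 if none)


Input: abdccec
Character frequencies:
  'a': 1
  'b': 1
  'c': 3
  'd': 1
  'e': 1
Scanning left to right for freq == 1:
  Position 0 ('a'): unique! => answer = 0

0


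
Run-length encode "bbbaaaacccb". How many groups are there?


Input: bbbaaaacccb
Scanning for consecutive runs:
  Group 1: 'b' x 3 (positions 0-2)
  Group 2: 'a' x 4 (positions 3-6)
  Group 3: 'c' x 3 (positions 7-9)
  Group 4: 'b' x 1 (positions 10-10)
Total groups: 4

4


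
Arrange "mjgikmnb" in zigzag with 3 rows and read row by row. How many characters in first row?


Zigzag "mjgikmnb" into 3 rows:
Placing characters:
  'm' => row 0
  'j' => row 1
  'g' => row 2
  'i' => row 1
  'k' => row 0
  'm' => row 1
  'n' => row 2
  'b' => row 1
Rows:
  Row 0: "mk"
  Row 1: "jimb"
  Row 2: "gn"
First row length: 2

2


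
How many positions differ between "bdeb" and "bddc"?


Comparing "bdeb" and "bddc" position by position:
  Position 0: 'b' vs 'b' => same
  Position 1: 'd' vs 'd' => same
  Position 2: 'e' vs 'd' => DIFFER
  Position 3: 'b' vs 'c' => DIFFER
Positions that differ: 2

2


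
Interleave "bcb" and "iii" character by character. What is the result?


Interleaving "bcb" and "iii":
  Position 0: 'b' from first, 'i' from second => "bi"
  Position 1: 'c' from first, 'i' from second => "ci"
  Position 2: 'b' from first, 'i' from second => "bi"
Result: bicibi

bicibi


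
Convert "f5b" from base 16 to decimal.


Input: "f5b" in base 16
Positional expansion:
  Digit 'f' (value 15) x 16^2 = 3840
  Digit '5' (value 5) x 16^1 = 80
  Digit 'b' (value 11) x 16^0 = 11
Sum = 3931

3931


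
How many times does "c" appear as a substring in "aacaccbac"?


Searching for "c" in "aacaccbac"
Scanning each position:
  Position 0: "a" => no
  Position 1: "a" => no
  Position 2: "c" => MATCH
  Position 3: "a" => no
  Position 4: "c" => MATCH
  Position 5: "c" => MATCH
  Position 6: "b" => no
  Position 7: "a" => no
  Position 8: "c" => MATCH
Total occurrences: 4

4


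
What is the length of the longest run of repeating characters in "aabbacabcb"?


Input: "aabbacabcb"
Scanning for longest run:
  Position 1 ('a'): continues run of 'a', length=2
  Position 2 ('b'): new char, reset run to 1
  Position 3 ('b'): continues run of 'b', length=2
  Position 4 ('a'): new char, reset run to 1
  Position 5 ('c'): new char, reset run to 1
  Position 6 ('a'): new char, reset run to 1
  Position 7 ('b'): new char, reset run to 1
  Position 8 ('c'): new char, reset run to 1
  Position 9 ('b'): new char, reset run to 1
Longest run: 'a' with length 2

2


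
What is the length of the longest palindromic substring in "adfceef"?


Input: "adfceef"
Checking substrings for palindromes:
  [4:6] "ee" (len 2) => palindrome
Longest palindromic substring: "ee" with length 2

2


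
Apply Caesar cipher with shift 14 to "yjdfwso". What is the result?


Caesar cipher: shift "yjdfwso" by 14
  'y' (pos 24) + 14 = pos 12 = 'm'
  'j' (pos 9) + 14 = pos 23 = 'x'
  'd' (pos 3) + 14 = pos 17 = 'r'
  'f' (pos 5) + 14 = pos 19 = 't'
  'w' (pos 22) + 14 = pos 10 = 'k'
  's' (pos 18) + 14 = pos 6 = 'g'
  'o' (pos 14) + 14 = pos 2 = 'c'
Result: mxrtkgc

mxrtkgc


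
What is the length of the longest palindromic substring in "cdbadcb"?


Input: "cdbadcb"
Checking substrings for palindromes:
  No multi-char palindromic substrings found
Longest palindromic substring: "c" with length 1

1


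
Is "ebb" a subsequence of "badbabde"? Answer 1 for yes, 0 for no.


Check if "ebb" is a subsequence of "badbabde"
Greedy scan:
  Position 0 ('b'): no match needed
  Position 1 ('a'): no match needed
  Position 2 ('d'): no match needed
  Position 3 ('b'): no match needed
  Position 4 ('a'): no match needed
  Position 5 ('b'): no match needed
  Position 6 ('d'): no match needed
  Position 7 ('e'): matches sub[0] = 'e'
Only matched 1/3 characters => not a subsequence

0


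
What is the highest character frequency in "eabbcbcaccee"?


Input: eabbcbcaccee
Character counts:
  'a': 2
  'b': 3
  'c': 4
  'e': 3
Maximum frequency: 4

4


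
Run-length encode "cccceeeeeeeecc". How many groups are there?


Input: cccceeeeeeeecc
Scanning for consecutive runs:
  Group 1: 'c' x 4 (positions 0-3)
  Group 2: 'e' x 8 (positions 4-11)
  Group 3: 'c' x 2 (positions 12-13)
Total groups: 3

3


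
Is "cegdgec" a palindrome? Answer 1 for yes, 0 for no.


Input: cegdgec
Reversed: cegdgec
  Compare pos 0 ('c') with pos 6 ('c'): match
  Compare pos 1 ('e') with pos 5 ('e'): match
  Compare pos 2 ('g') with pos 4 ('g'): match
Result: palindrome

1


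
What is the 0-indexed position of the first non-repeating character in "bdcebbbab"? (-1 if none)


Input: bdcebbbab
Character frequencies:
  'a': 1
  'b': 5
  'c': 1
  'd': 1
  'e': 1
Scanning left to right for freq == 1:
  Position 0 ('b'): freq=5, skip
  Position 1 ('d'): unique! => answer = 1

1


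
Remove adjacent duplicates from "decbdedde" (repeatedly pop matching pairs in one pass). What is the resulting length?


Input: decbdedde
Stack-based adjacent duplicate removal:
  Read 'd': push. Stack: d
  Read 'e': push. Stack: de
  Read 'c': push. Stack: dec
  Read 'b': push. Stack: decb
  Read 'd': push. Stack: decbd
  Read 'e': push. Stack: decbde
  Read 'd': push. Stack: decbded
  Read 'd': matches stack top 'd' => pop. Stack: decbde
  Read 'e': matches stack top 'e' => pop. Stack: decbd
Final stack: "decbd" (length 5)

5


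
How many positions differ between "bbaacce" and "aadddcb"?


Comparing "bbaacce" and "aadddcb" position by position:
  Position 0: 'b' vs 'a' => DIFFER
  Position 1: 'b' vs 'a' => DIFFER
  Position 2: 'a' vs 'd' => DIFFER
  Position 3: 'a' vs 'd' => DIFFER
  Position 4: 'c' vs 'd' => DIFFER
  Position 5: 'c' vs 'c' => same
  Position 6: 'e' vs 'b' => DIFFER
Positions that differ: 6

6


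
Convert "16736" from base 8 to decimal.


Input: "16736" in base 8
Positional expansion:
  Digit '1' (value 1) x 8^4 = 4096
  Digit '6' (value 6) x 8^3 = 3072
  Digit '7' (value 7) x 8^2 = 448
  Digit '3' (value 3) x 8^1 = 24
  Digit '6' (value 6) x 8^0 = 6
Sum = 7646

7646


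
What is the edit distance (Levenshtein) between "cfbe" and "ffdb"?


Computing edit distance: "cfbe" -> "ffdb"
DP table:
           f    f    d    b
      0    1    2    3    4
  c   1    1    2    3    4
  f   2    1    1    2    3
  b   3    2    2    2    2
  e   4    3    3    3    3
Edit distance = dp[4][4] = 3

3


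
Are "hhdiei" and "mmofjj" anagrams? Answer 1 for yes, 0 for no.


Strings: "hhdiei", "mmofjj"
Sorted first:  dehhii
Sorted second: fjjmmo
Differ at position 0: 'd' vs 'f' => not anagrams

0


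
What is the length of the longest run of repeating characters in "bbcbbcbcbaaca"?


Input: "bbcbbcbcbaaca"
Scanning for longest run:
  Position 1 ('b'): continues run of 'b', length=2
  Position 2 ('c'): new char, reset run to 1
  Position 3 ('b'): new char, reset run to 1
  Position 4 ('b'): continues run of 'b', length=2
  Position 5 ('c'): new char, reset run to 1
  Position 6 ('b'): new char, reset run to 1
  Position 7 ('c'): new char, reset run to 1
  Position 8 ('b'): new char, reset run to 1
  Position 9 ('a'): new char, reset run to 1
  Position 10 ('a'): continues run of 'a', length=2
  Position 11 ('c'): new char, reset run to 1
  Position 12 ('a'): new char, reset run to 1
Longest run: 'b' with length 2

2


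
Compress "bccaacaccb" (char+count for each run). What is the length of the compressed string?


Input: bccaacaccb
Runs:
  'b' x 1 => "b1"
  'c' x 2 => "c2"
  'a' x 2 => "a2"
  'c' x 1 => "c1"
  'a' x 1 => "a1"
  'c' x 2 => "c2"
  'b' x 1 => "b1"
Compressed: "b1c2a2c1a1c2b1"
Compressed length: 14

14


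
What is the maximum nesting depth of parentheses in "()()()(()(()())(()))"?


Input: "()()()(()(()())(()))"
Tracking depth:
  Position 0 '(': depth becomes 1
  Position 1 ')': depth becomes 0
  Position 2 '(': depth becomes 1
  Position 3 ')': depth becomes 0
  Position 4 '(': depth becomes 1
  Position 5 ')': depth becomes 0
  Position 6 '(': depth becomes 1
  Position 7 '(': depth becomes 2
  Position 8 ')': depth becomes 1
  Position 9 '(': depth becomes 2
  Position 10 '(': depth becomes 3
  Position 11 ')': depth becomes 2
  Position 12 '(': depth becomes 3
  Position 13 ')': depth becomes 2
  Position 14 ')': depth becomes 1
  Position 15 '(': depth becomes 2
  Position 16 '(': depth becomes 3
  Position 17 ')': depth becomes 2
  Position 18 ')': depth becomes 1
  Position 19 ')': depth becomes 0
Maximum depth reached: 3

3


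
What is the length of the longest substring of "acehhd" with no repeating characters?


Input: "acehhd"
Sliding window (track last position of each char):
  Position 0 ('a'): window [0,0] length 1 -- new best
  Position 1 ('c'): window [0,1] length 2 -- new best
  Position 2 ('e'): window [0,2] length 3 -- new best
  Position 3 ('h'): window [0,3] length 4 -- new best
  Position 4 ('h'): repeat (last at 3), move window start to 4
  Position 4 ('h'): window [4,4] length 1
  Position 5 ('d'): window [4,5] length 2
Longest substring with no repeats: "aceh" with length 4

4


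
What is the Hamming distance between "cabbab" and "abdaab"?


Comparing "cabbab" and "abdaab" position by position:
  Position 0: 'c' vs 'a' => differ
  Position 1: 'a' vs 'b' => differ
  Position 2: 'b' vs 'd' => differ
  Position 3: 'b' vs 'a' => differ
  Position 4: 'a' vs 'a' => same
  Position 5: 'b' vs 'b' => same
Total differences (Hamming distance): 4

4


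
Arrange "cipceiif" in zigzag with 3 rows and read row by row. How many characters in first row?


Zigzag "cipceiif" into 3 rows:
Placing characters:
  'c' => row 0
  'i' => row 1
  'p' => row 2
  'c' => row 1
  'e' => row 0
  'i' => row 1
  'i' => row 2
  'f' => row 1
Rows:
  Row 0: "ce"
  Row 1: "icif"
  Row 2: "pi"
First row length: 2

2


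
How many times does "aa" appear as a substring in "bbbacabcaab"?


Searching for "aa" in "bbbacabcaab"
Scanning each position:
  Position 0: "bb" => no
  Position 1: "bb" => no
  Position 2: "ba" => no
  Position 3: "ac" => no
  Position 4: "ca" => no
  Position 5: "ab" => no
  Position 6: "bc" => no
  Position 7: "ca" => no
  Position 8: "aa" => MATCH
  Position 9: "ab" => no
Total occurrences: 1

1


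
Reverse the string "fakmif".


Input: fakmif
Reading characters right to left:
  Position 5: 'f'
  Position 4: 'i'
  Position 3: 'm'
  Position 2: 'k'
  Position 1: 'a'
  Position 0: 'f'
Reversed: fimkaf

fimkaf


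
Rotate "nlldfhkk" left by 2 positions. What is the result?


Input: "nlldfhkk", rotate left by 2
First 2 characters: "nl"
Remaining characters: "ldfhkk"
Concatenate remaining + first: "ldfhkk" + "nl" = "ldfhkknl"

ldfhkknl


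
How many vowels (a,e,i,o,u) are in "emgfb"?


Input: emgfb
Checking each character:
  'e' at position 0: vowel (running total: 1)
  'm' at position 1: consonant
  'g' at position 2: consonant
  'f' at position 3: consonant
  'b' at position 4: consonant
Total vowels: 1

1


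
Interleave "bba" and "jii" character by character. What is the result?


Interleaving "bba" and "jii":
  Position 0: 'b' from first, 'j' from second => "bj"
  Position 1: 'b' from first, 'i' from second => "bi"
  Position 2: 'a' from first, 'i' from second => "ai"
Result: bjbiai

bjbiai


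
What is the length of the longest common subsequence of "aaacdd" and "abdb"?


LCS of "aaacdd" and "abdb"
DP table:
           a    b    d    b
      0    0    0    0    0
  a   0    1    1    1    1
  a   0    1    1    1    1
  a   0    1    1    1    1
  c   0    1    1    1    1
  d   0    1    1    2    2
  d   0    1    1    2    2
LCS length = dp[6][4] = 2

2


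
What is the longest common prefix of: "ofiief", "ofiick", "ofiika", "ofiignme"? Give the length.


Words: ofiief, ofiick, ofiika, ofiignme
  Position 0: all 'o' => match
  Position 1: all 'f' => match
  Position 2: all 'i' => match
  Position 3: all 'i' => match
  Position 4: ('e', 'c', 'k', 'g') => mismatch, stop
LCP = "ofii" (length 4)

4


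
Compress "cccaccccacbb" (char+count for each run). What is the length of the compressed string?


Input: cccaccccacbb
Runs:
  'c' x 3 => "c3"
  'a' x 1 => "a1"
  'c' x 4 => "c4"
  'a' x 1 => "a1"
  'c' x 1 => "c1"
  'b' x 2 => "b2"
Compressed: "c3a1c4a1c1b2"
Compressed length: 12

12


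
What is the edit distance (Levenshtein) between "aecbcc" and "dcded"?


Computing edit distance: "aecbcc" -> "dcded"
DP table:
           d    c    d    e    d
      0    1    2    3    4    5
  a   1    1    2    3    4    5
  e   2    2    2    3    3    4
  c   3    3    2    3    4    4
  b   4    4    3    3    4    5
  c   5    5    4    4    4    5
  c   6    6    5    5    5    5
Edit distance = dp[6][5] = 5

5


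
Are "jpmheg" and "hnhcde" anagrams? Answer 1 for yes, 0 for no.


Strings: "jpmheg", "hnhcde"
Sorted first:  eghjmp
Sorted second: cdehhn
Differ at position 0: 'e' vs 'c' => not anagrams

0


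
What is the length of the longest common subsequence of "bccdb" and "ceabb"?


LCS of "bccdb" and "ceabb"
DP table:
           c    e    a    b    b
      0    0    0    0    0    0
  b   0    0    0    0    1    1
  c   0    1    1    1    1    1
  c   0    1    1    1    1    1
  d   0    1    1    1    1    1
  b   0    1    1    1    2    2
LCS length = dp[5][5] = 2

2


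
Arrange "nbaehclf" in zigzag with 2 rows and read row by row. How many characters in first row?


Zigzag "nbaehclf" into 2 rows:
Placing characters:
  'n' => row 0
  'b' => row 1
  'a' => row 0
  'e' => row 1
  'h' => row 0
  'c' => row 1
  'l' => row 0
  'f' => row 1
Rows:
  Row 0: "nahl"
  Row 1: "becf"
First row length: 4

4


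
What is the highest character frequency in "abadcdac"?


Input: abadcdac
Character counts:
  'a': 3
  'b': 1
  'c': 2
  'd': 2
Maximum frequency: 3

3


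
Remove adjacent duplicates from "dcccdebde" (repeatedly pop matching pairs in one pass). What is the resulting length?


Input: dcccdebde
Stack-based adjacent duplicate removal:
  Read 'd': push. Stack: d
  Read 'c': push. Stack: dc
  Read 'c': matches stack top 'c' => pop. Stack: d
  Read 'c': push. Stack: dc
  Read 'd': push. Stack: dcd
  Read 'e': push. Stack: dcde
  Read 'b': push. Stack: dcdeb
  Read 'd': push. Stack: dcdebd
  Read 'e': push. Stack: dcdebde
Final stack: "dcdebde" (length 7)

7


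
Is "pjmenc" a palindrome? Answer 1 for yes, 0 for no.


Input: pjmenc
Reversed: cnemjp
  Compare pos 0 ('p') with pos 5 ('c'): MISMATCH
  Compare pos 1 ('j') with pos 4 ('n'): MISMATCH
  Compare pos 2 ('m') with pos 3 ('e'): MISMATCH
Result: not a palindrome

0


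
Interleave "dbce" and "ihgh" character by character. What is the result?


Interleaving "dbce" and "ihgh":
  Position 0: 'd' from first, 'i' from second => "di"
  Position 1: 'b' from first, 'h' from second => "bh"
  Position 2: 'c' from first, 'g' from second => "cg"
  Position 3: 'e' from first, 'h' from second => "eh"
Result: dibhcgeh

dibhcgeh


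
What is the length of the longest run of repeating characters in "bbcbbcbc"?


Input: "bbcbbcbc"
Scanning for longest run:
  Position 1 ('b'): continues run of 'b', length=2
  Position 2 ('c'): new char, reset run to 1
  Position 3 ('b'): new char, reset run to 1
  Position 4 ('b'): continues run of 'b', length=2
  Position 5 ('c'): new char, reset run to 1
  Position 6 ('b'): new char, reset run to 1
  Position 7 ('c'): new char, reset run to 1
Longest run: 'b' with length 2

2


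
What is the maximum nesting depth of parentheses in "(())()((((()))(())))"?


Input: "(())()((((()))(())))"
Tracking depth:
  Position 0 '(': depth becomes 1
  Position 1 '(': depth becomes 2
  Position 2 ')': depth becomes 1
  Position 3 ')': depth becomes 0
  Position 4 '(': depth becomes 1
  Position 5 ')': depth becomes 0
  Position 6 '(': depth becomes 1
  Position 7 '(': depth becomes 2
  Position 8 '(': depth becomes 3
  Position 9 '(': depth becomes 4
  Position 10 '(': depth becomes 5
  Position 11 ')': depth becomes 4
  Position 12 ')': depth becomes 3
  Position 13 ')': depth becomes 2
  Position 14 '(': depth becomes 3
  Position 15 '(': depth becomes 4
  Position 16 ')': depth becomes 3
  Position 17 ')': depth becomes 2
  Position 18 ')': depth becomes 1
  Position 19 ')': depth becomes 0
Maximum depth reached: 5

5


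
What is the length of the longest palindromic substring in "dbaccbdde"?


Input: "dbaccbdde"
Checking substrings for palindromes:
  [3:5] "cc" (len 2) => palindrome
  [6:8] "dd" (len 2) => palindrome
Longest palindromic substring: "cc" with length 2

2


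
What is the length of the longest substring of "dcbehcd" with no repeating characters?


Input: "dcbehcd"
Sliding window (track last position of each char):
  Position 0 ('d'): window [0,0] length 1 -- new best
  Position 1 ('c'): window [0,1] length 2 -- new best
  Position 2 ('b'): window [0,2] length 3 -- new best
  Position 3 ('e'): window [0,3] length 4 -- new best
  Position 4 ('h'): window [0,4] length 5 -- new best
  Position 5 ('c'): repeat (last at 1), move window start to 2
  Position 5 ('c'): window [2,5] length 4
  Position 6 ('d'): window [2,6] length 5
Longest substring with no repeats: "dcbeh" with length 5

5


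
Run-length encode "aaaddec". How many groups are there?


Input: aaaddec
Scanning for consecutive runs:
  Group 1: 'a' x 3 (positions 0-2)
  Group 2: 'd' x 2 (positions 3-4)
  Group 3: 'e' x 1 (positions 5-5)
  Group 4: 'c' x 1 (positions 6-6)
Total groups: 4

4


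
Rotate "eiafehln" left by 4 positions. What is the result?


Input: "eiafehln", rotate left by 4
First 4 characters: "eiaf"
Remaining characters: "ehln"
Concatenate remaining + first: "ehln" + "eiaf" = "ehlneiaf"

ehlneiaf


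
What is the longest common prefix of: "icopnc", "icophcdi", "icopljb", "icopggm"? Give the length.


Words: icopnc, icophcdi, icopljb, icopggm
  Position 0: all 'i' => match
  Position 1: all 'c' => match
  Position 2: all 'o' => match
  Position 3: all 'p' => match
  Position 4: ('n', 'h', 'l', 'g') => mismatch, stop
LCP = "icop" (length 4)

4


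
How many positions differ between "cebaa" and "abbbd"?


Comparing "cebaa" and "abbbd" position by position:
  Position 0: 'c' vs 'a' => DIFFER
  Position 1: 'e' vs 'b' => DIFFER
  Position 2: 'b' vs 'b' => same
  Position 3: 'a' vs 'b' => DIFFER
  Position 4: 'a' vs 'd' => DIFFER
Positions that differ: 4

4


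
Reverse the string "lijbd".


Input: lijbd
Reading characters right to left:
  Position 4: 'd'
  Position 3: 'b'
  Position 2: 'j'
  Position 1: 'i'
  Position 0: 'l'
Reversed: dbjil

dbjil


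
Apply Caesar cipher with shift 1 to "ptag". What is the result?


Caesar cipher: shift "ptag" by 1
  'p' (pos 15) + 1 = pos 16 = 'q'
  't' (pos 19) + 1 = pos 20 = 'u'
  'a' (pos 0) + 1 = pos 1 = 'b'
  'g' (pos 6) + 1 = pos 7 = 'h'
Result: qubh

qubh


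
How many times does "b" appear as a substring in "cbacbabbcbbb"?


Searching for "b" in "cbacbabbcbbb"
Scanning each position:
  Position 0: "c" => no
  Position 1: "b" => MATCH
  Position 2: "a" => no
  Position 3: "c" => no
  Position 4: "b" => MATCH
  Position 5: "a" => no
  Position 6: "b" => MATCH
  Position 7: "b" => MATCH
  Position 8: "c" => no
  Position 9: "b" => MATCH
  Position 10: "b" => MATCH
  Position 11: "b" => MATCH
Total occurrences: 7

7


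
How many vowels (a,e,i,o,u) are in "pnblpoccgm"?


Input: pnblpoccgm
Checking each character:
  'p' at position 0: consonant
  'n' at position 1: consonant
  'b' at position 2: consonant
  'l' at position 3: consonant
  'p' at position 4: consonant
  'o' at position 5: vowel (running total: 1)
  'c' at position 6: consonant
  'c' at position 7: consonant
  'g' at position 8: consonant
  'm' at position 9: consonant
Total vowels: 1

1


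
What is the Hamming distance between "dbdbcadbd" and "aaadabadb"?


Comparing "dbdbcadbd" and "aaadabadb" position by position:
  Position 0: 'd' vs 'a' => differ
  Position 1: 'b' vs 'a' => differ
  Position 2: 'd' vs 'a' => differ
  Position 3: 'b' vs 'd' => differ
  Position 4: 'c' vs 'a' => differ
  Position 5: 'a' vs 'b' => differ
  Position 6: 'd' vs 'a' => differ
  Position 7: 'b' vs 'd' => differ
  Position 8: 'd' vs 'b' => differ
Total differences (Hamming distance): 9

9


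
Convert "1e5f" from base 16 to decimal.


Input: "1e5f" in base 16
Positional expansion:
  Digit '1' (value 1) x 16^3 = 4096
  Digit 'e' (value 14) x 16^2 = 3584
  Digit '5' (value 5) x 16^1 = 80
  Digit 'f' (value 15) x 16^0 = 15
Sum = 7775

7775


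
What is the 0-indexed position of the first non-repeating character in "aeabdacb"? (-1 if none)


Input: aeabdacb
Character frequencies:
  'a': 3
  'b': 2
  'c': 1
  'd': 1
  'e': 1
Scanning left to right for freq == 1:
  Position 0 ('a'): freq=3, skip
  Position 1 ('e'): unique! => answer = 1

1


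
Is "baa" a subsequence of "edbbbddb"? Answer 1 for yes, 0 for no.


Check if "baa" is a subsequence of "edbbbddb"
Greedy scan:
  Position 0 ('e'): no match needed
  Position 1 ('d'): no match needed
  Position 2 ('b'): matches sub[0] = 'b'
  Position 3 ('b'): no match needed
  Position 4 ('b'): no match needed
  Position 5 ('d'): no match needed
  Position 6 ('d'): no match needed
  Position 7 ('b'): no match needed
Only matched 1/3 characters => not a subsequence

0


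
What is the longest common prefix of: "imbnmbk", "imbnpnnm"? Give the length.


Words: imbnmbk, imbnpnnm
  Position 0: all 'i' => match
  Position 1: all 'm' => match
  Position 2: all 'b' => match
  Position 3: all 'n' => match
  Position 4: ('m', 'p') => mismatch, stop
LCP = "imbn" (length 4)

4


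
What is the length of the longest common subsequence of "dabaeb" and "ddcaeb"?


LCS of "dabaeb" and "ddcaeb"
DP table:
           d    d    c    a    e    b
      0    0    0    0    0    0    0
  d   0    1    1    1    1    1    1
  a   0    1    1    1    2    2    2
  b   0    1    1    1    2    2    3
  a   0    1    1    1    2    2    3
  e   0    1    1    1    2    3    3
  b   0    1    1    1    2    3    4
LCS length = dp[6][6] = 4

4


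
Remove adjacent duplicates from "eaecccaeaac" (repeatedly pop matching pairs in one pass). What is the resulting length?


Input: eaecccaeaac
Stack-based adjacent duplicate removal:
  Read 'e': push. Stack: e
  Read 'a': push. Stack: ea
  Read 'e': push. Stack: eae
  Read 'c': push. Stack: eaec
  Read 'c': matches stack top 'c' => pop. Stack: eae
  Read 'c': push. Stack: eaec
  Read 'a': push. Stack: eaeca
  Read 'e': push. Stack: eaecae
  Read 'a': push. Stack: eaecaea
  Read 'a': matches stack top 'a' => pop. Stack: eaecae
  Read 'c': push. Stack: eaecaec
Final stack: "eaecaec" (length 7)

7


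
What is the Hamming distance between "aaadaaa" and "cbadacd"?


Comparing "aaadaaa" and "cbadacd" position by position:
  Position 0: 'a' vs 'c' => differ
  Position 1: 'a' vs 'b' => differ
  Position 2: 'a' vs 'a' => same
  Position 3: 'd' vs 'd' => same
  Position 4: 'a' vs 'a' => same
  Position 5: 'a' vs 'c' => differ
  Position 6: 'a' vs 'd' => differ
Total differences (Hamming distance): 4

4


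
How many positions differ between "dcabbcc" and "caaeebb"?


Comparing "dcabbcc" and "caaeebb" position by position:
  Position 0: 'd' vs 'c' => DIFFER
  Position 1: 'c' vs 'a' => DIFFER
  Position 2: 'a' vs 'a' => same
  Position 3: 'b' vs 'e' => DIFFER
  Position 4: 'b' vs 'e' => DIFFER
  Position 5: 'c' vs 'b' => DIFFER
  Position 6: 'c' vs 'b' => DIFFER
Positions that differ: 6

6


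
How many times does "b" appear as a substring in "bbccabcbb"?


Searching for "b" in "bbccabcbb"
Scanning each position:
  Position 0: "b" => MATCH
  Position 1: "b" => MATCH
  Position 2: "c" => no
  Position 3: "c" => no
  Position 4: "a" => no
  Position 5: "b" => MATCH
  Position 6: "c" => no
  Position 7: "b" => MATCH
  Position 8: "b" => MATCH
Total occurrences: 5

5


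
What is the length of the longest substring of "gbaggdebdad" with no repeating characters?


Input: "gbaggdebdad"
Sliding window (track last position of each char):
  Position 0 ('g'): window [0,0] length 1 -- new best
  Position 1 ('b'): window [0,1] length 2 -- new best
  Position 2 ('a'): window [0,2] length 3 -- new best
  Position 3 ('g'): repeat (last at 0), move window start to 1
  Position 3 ('g'): window [1,3] length 3
  Position 4 ('g'): repeat (last at 3), move window start to 4
  Position 4 ('g'): window [4,4] length 1
  Position 5 ('d'): window [4,5] length 2
  Position 6 ('e'): window [4,6] length 3
  Position 7 ('b'): window [4,7] length 4 -- new best
  Position 8 ('d'): repeat (last at 5), move window start to 6
  Position 8 ('d'): window [6,8] length 3
  Position 9 ('a'): window [6,9] length 4
  Position 10 ('d'): repeat (last at 8), move window start to 9
  Position 10 ('d'): window [9,10] length 2
Longest substring with no repeats: "gdeb" with length 4

4


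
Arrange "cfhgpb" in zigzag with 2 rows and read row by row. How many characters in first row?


Zigzag "cfhgpb" into 2 rows:
Placing characters:
  'c' => row 0
  'f' => row 1
  'h' => row 0
  'g' => row 1
  'p' => row 0
  'b' => row 1
Rows:
  Row 0: "chp"
  Row 1: "fgb"
First row length: 3

3


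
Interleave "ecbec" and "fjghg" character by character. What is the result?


Interleaving "ecbec" and "fjghg":
  Position 0: 'e' from first, 'f' from second => "ef"
  Position 1: 'c' from first, 'j' from second => "cj"
  Position 2: 'b' from first, 'g' from second => "bg"
  Position 3: 'e' from first, 'h' from second => "eh"
  Position 4: 'c' from first, 'g' from second => "cg"
Result: efcjbgehcg

efcjbgehcg


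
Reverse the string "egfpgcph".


Input: egfpgcph
Reading characters right to left:
  Position 7: 'h'
  Position 6: 'p'
  Position 5: 'c'
  Position 4: 'g'
  Position 3: 'p'
  Position 2: 'f'
  Position 1: 'g'
  Position 0: 'e'
Reversed: hpcgpfge

hpcgpfge


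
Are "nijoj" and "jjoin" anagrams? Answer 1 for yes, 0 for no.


Strings: "nijoj", "jjoin"
Sorted first:  ijjno
Sorted second: ijjno
Sorted forms match => anagrams

1


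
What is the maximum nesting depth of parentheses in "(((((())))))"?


Input: "(((((())))))"
Tracking depth:
  Position 0 '(': depth becomes 1
  Position 1 '(': depth becomes 2
  Position 2 '(': depth becomes 3
  Position 3 '(': depth becomes 4
  Position 4 '(': depth becomes 5
  Position 5 '(': depth becomes 6
  Position 6 ')': depth becomes 5
  Position 7 ')': depth becomes 4
  Position 8 ')': depth becomes 3
  Position 9 ')': depth becomes 2
  Position 10 ')': depth becomes 1
  Position 11 ')': depth becomes 0
Maximum depth reached: 6

6


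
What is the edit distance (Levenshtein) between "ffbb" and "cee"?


Computing edit distance: "ffbb" -> "cee"
DP table:
           c    e    e
      0    1    2    3
  f   1    1    2    3
  f   2    2    2    3
  b   3    3    3    3
  b   4    4    4    4
Edit distance = dp[4][3] = 4

4


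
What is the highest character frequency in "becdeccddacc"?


Input: becdeccddacc
Character counts:
  'a': 1
  'b': 1
  'c': 5
  'd': 3
  'e': 2
Maximum frequency: 5

5


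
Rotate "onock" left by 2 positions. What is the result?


Input: "onock", rotate left by 2
First 2 characters: "on"
Remaining characters: "ock"
Concatenate remaining + first: "ock" + "on" = "ockon"

ockon


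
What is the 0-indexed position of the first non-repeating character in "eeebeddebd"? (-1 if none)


Input: eeebeddebd
Character frequencies:
  'b': 2
  'd': 3
  'e': 5
Scanning left to right for freq == 1:
  Position 0 ('e'): freq=5, skip
  Position 1 ('e'): freq=5, skip
  Position 2 ('e'): freq=5, skip
  Position 3 ('b'): freq=2, skip
  Position 4 ('e'): freq=5, skip
  Position 5 ('d'): freq=3, skip
  Position 6 ('d'): freq=3, skip
  Position 7 ('e'): freq=5, skip
  Position 8 ('b'): freq=2, skip
  Position 9 ('d'): freq=3, skip
  No unique character found => answer = -1

-1


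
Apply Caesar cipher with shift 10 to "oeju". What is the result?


Caesar cipher: shift "oeju" by 10
  'o' (pos 14) + 10 = pos 24 = 'y'
  'e' (pos 4) + 10 = pos 14 = 'o'
  'j' (pos 9) + 10 = pos 19 = 't'
  'u' (pos 20) + 10 = pos 4 = 'e'
Result: yote

yote


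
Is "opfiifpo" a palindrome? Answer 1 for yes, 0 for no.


Input: opfiifpo
Reversed: opfiifpo
  Compare pos 0 ('o') with pos 7 ('o'): match
  Compare pos 1 ('p') with pos 6 ('p'): match
  Compare pos 2 ('f') with pos 5 ('f'): match
  Compare pos 3 ('i') with pos 4 ('i'): match
Result: palindrome

1


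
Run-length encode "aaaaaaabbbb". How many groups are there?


Input: aaaaaaabbbb
Scanning for consecutive runs:
  Group 1: 'a' x 7 (positions 0-6)
  Group 2: 'b' x 4 (positions 7-10)
Total groups: 2

2


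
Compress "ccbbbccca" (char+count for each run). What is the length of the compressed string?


Input: ccbbbccca
Runs:
  'c' x 2 => "c2"
  'b' x 3 => "b3"
  'c' x 3 => "c3"
  'a' x 1 => "a1"
Compressed: "c2b3c3a1"
Compressed length: 8

8


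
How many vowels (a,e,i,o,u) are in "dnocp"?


Input: dnocp
Checking each character:
  'd' at position 0: consonant
  'n' at position 1: consonant
  'o' at position 2: vowel (running total: 1)
  'c' at position 3: consonant
  'p' at position 4: consonant
Total vowels: 1

1


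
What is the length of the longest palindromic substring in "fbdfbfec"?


Input: "fbdfbfec"
Checking substrings for palindromes:
  [3:6] "fbf" (len 3) => palindrome
Longest palindromic substring: "fbf" with length 3

3


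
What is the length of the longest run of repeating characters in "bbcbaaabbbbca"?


Input: "bbcbaaabbbbca"
Scanning for longest run:
  Position 1 ('b'): continues run of 'b', length=2
  Position 2 ('c'): new char, reset run to 1
  Position 3 ('b'): new char, reset run to 1
  Position 4 ('a'): new char, reset run to 1
  Position 5 ('a'): continues run of 'a', length=2
  Position 6 ('a'): continues run of 'a', length=3
  Position 7 ('b'): new char, reset run to 1
  Position 8 ('b'): continues run of 'b', length=2
  Position 9 ('b'): continues run of 'b', length=3
  Position 10 ('b'): continues run of 'b', length=4
  Position 11 ('c'): new char, reset run to 1
  Position 12 ('a'): new char, reset run to 1
Longest run: 'b' with length 4

4


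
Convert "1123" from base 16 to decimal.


Input: "1123" in base 16
Positional expansion:
  Digit '1' (value 1) x 16^3 = 4096
  Digit '1' (value 1) x 16^2 = 256
  Digit '2' (value 2) x 16^1 = 32
  Digit '3' (value 3) x 16^0 = 3
Sum = 4387

4387


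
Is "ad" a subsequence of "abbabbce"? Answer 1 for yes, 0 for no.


Check if "ad" is a subsequence of "abbabbce"
Greedy scan:
  Position 0 ('a'): matches sub[0] = 'a'
  Position 1 ('b'): no match needed
  Position 2 ('b'): no match needed
  Position 3 ('a'): no match needed
  Position 4 ('b'): no match needed
  Position 5 ('b'): no match needed
  Position 6 ('c'): no match needed
  Position 7 ('e'): no match needed
Only matched 1/2 characters => not a subsequence

0


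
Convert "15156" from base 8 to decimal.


Input: "15156" in base 8
Positional expansion:
  Digit '1' (value 1) x 8^4 = 4096
  Digit '5' (value 5) x 8^3 = 2560
  Digit '1' (value 1) x 8^2 = 64
  Digit '5' (value 5) x 8^1 = 40
  Digit '6' (value 6) x 8^0 = 6
Sum = 6766

6766


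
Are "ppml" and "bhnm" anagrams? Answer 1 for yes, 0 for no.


Strings: "ppml", "bhnm"
Sorted first:  lmpp
Sorted second: bhmn
Differ at position 0: 'l' vs 'b' => not anagrams

0


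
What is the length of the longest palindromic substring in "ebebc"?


Input: "ebebc"
Checking substrings for palindromes:
  [0:3] "ebe" (len 3) => palindrome
  [1:4] "beb" (len 3) => palindrome
Longest palindromic substring: "ebe" with length 3

3


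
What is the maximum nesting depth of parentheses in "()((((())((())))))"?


Input: "()((((())((())))))"
Tracking depth:
  Position 0 '(': depth becomes 1
  Position 1 ')': depth becomes 0
  Position 2 '(': depth becomes 1
  Position 3 '(': depth becomes 2
  Position 4 '(': depth becomes 3
  Position 5 '(': depth becomes 4
  Position 6 '(': depth becomes 5
  Position 7 ')': depth becomes 4
  Position 8 ')': depth becomes 3
  Position 9 '(': depth becomes 4
  Position 10 '(': depth becomes 5
  Position 11 '(': depth becomes 6
  Position 12 ')': depth becomes 5
  Position 13 ')': depth becomes 4
  Position 14 ')': depth becomes 3
  Position 15 ')': depth becomes 2
  Position 16 ')': depth becomes 1
  Position 17 ')': depth becomes 0
Maximum depth reached: 6

6


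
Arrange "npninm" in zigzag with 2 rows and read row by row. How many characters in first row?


Zigzag "npninm" into 2 rows:
Placing characters:
  'n' => row 0
  'p' => row 1
  'n' => row 0
  'i' => row 1
  'n' => row 0
  'm' => row 1
Rows:
  Row 0: "nnn"
  Row 1: "pim"
First row length: 3

3


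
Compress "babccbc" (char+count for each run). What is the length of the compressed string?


Input: babccbc
Runs:
  'b' x 1 => "b1"
  'a' x 1 => "a1"
  'b' x 1 => "b1"
  'c' x 2 => "c2"
  'b' x 1 => "b1"
  'c' x 1 => "c1"
Compressed: "b1a1b1c2b1c1"
Compressed length: 12

12


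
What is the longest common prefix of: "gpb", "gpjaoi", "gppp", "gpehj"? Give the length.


Words: gpb, gpjaoi, gppp, gpehj
  Position 0: all 'g' => match
  Position 1: all 'p' => match
  Position 2: ('b', 'j', 'p', 'e') => mismatch, stop
LCP = "gp" (length 2)

2


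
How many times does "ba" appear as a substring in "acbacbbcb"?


Searching for "ba" in "acbacbbcb"
Scanning each position:
  Position 0: "ac" => no
  Position 1: "cb" => no
  Position 2: "ba" => MATCH
  Position 3: "ac" => no
  Position 4: "cb" => no
  Position 5: "bb" => no
  Position 6: "bc" => no
  Position 7: "cb" => no
Total occurrences: 1

1


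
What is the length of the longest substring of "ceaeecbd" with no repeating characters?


Input: "ceaeecbd"
Sliding window (track last position of each char):
  Position 0 ('c'): window [0,0] length 1 -- new best
  Position 1 ('e'): window [0,1] length 2 -- new best
  Position 2 ('a'): window [0,2] length 3 -- new best
  Position 3 ('e'): repeat (last at 1), move window start to 2
  Position 3 ('e'): window [2,3] length 2
  Position 4 ('e'): repeat (last at 3), move window start to 4
  Position 4 ('e'): window [4,4] length 1
  Position 5 ('c'): window [4,5] length 2
  Position 6 ('b'): window [4,6] length 3
  Position 7 ('d'): window [4,7] length 4 -- new best
Longest substring with no repeats: "ecbd" with length 4

4


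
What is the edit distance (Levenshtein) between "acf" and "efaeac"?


Computing edit distance: "acf" -> "efaeac"
DP table:
           e    f    a    e    a    c
      0    1    2    3    4    5    6
  a   1    1    2    2    3    4    5
  c   2    2    2    3    3    4    4
  f   3    3    2    3    4    4    5
Edit distance = dp[3][6] = 5

5


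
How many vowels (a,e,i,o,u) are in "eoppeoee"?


Input: eoppeoee
Checking each character:
  'e' at position 0: vowel (running total: 1)
  'o' at position 1: vowel (running total: 2)
  'p' at position 2: consonant
  'p' at position 3: consonant
  'e' at position 4: vowel (running total: 3)
  'o' at position 5: vowel (running total: 4)
  'e' at position 6: vowel (running total: 5)
  'e' at position 7: vowel (running total: 6)
Total vowels: 6

6


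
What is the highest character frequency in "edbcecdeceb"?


Input: edbcecdeceb
Character counts:
  'b': 2
  'c': 3
  'd': 2
  'e': 4
Maximum frequency: 4

4


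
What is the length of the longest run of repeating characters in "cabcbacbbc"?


Input: "cabcbacbbc"
Scanning for longest run:
  Position 1 ('a'): new char, reset run to 1
  Position 2 ('b'): new char, reset run to 1
  Position 3 ('c'): new char, reset run to 1
  Position 4 ('b'): new char, reset run to 1
  Position 5 ('a'): new char, reset run to 1
  Position 6 ('c'): new char, reset run to 1
  Position 7 ('b'): new char, reset run to 1
  Position 8 ('b'): continues run of 'b', length=2
  Position 9 ('c'): new char, reset run to 1
Longest run: 'b' with length 2

2


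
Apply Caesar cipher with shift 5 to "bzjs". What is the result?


Caesar cipher: shift "bzjs" by 5
  'b' (pos 1) + 5 = pos 6 = 'g'
  'z' (pos 25) + 5 = pos 4 = 'e'
  'j' (pos 9) + 5 = pos 14 = 'o'
  's' (pos 18) + 5 = pos 23 = 'x'
Result: geox

geox


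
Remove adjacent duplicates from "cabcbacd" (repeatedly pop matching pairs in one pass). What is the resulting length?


Input: cabcbacd
Stack-based adjacent duplicate removal:
  Read 'c': push. Stack: c
  Read 'a': push. Stack: ca
  Read 'b': push. Stack: cab
  Read 'c': push. Stack: cabc
  Read 'b': push. Stack: cabcb
  Read 'a': push. Stack: cabcba
  Read 'c': push. Stack: cabcbac
  Read 'd': push. Stack: cabcbacd
Final stack: "cabcbacd" (length 8)

8


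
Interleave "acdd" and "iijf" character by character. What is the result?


Interleaving "acdd" and "iijf":
  Position 0: 'a' from first, 'i' from second => "ai"
  Position 1: 'c' from first, 'i' from second => "ci"
  Position 2: 'd' from first, 'j' from second => "dj"
  Position 3: 'd' from first, 'f' from second => "df"
Result: aicidjdf

aicidjdf


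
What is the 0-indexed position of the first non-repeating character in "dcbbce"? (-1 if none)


Input: dcbbce
Character frequencies:
  'b': 2
  'c': 2
  'd': 1
  'e': 1
Scanning left to right for freq == 1:
  Position 0 ('d'): unique! => answer = 0

0
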